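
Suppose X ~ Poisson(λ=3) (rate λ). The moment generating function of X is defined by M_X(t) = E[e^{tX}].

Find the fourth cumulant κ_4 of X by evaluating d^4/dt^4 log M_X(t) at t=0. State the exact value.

κ_4 = d^4K/dt^4 |_{t=0} = 3

M_X(t) = e^(3*e^(t) - 3)
K_X(t) = log M_X(t) = 3*e^(t) - 3
dK/dt = 3*e^(t)
d^2K/dt^2 = 3*e^(t)
d^3K/dt^3 = 3*e^(t)
d^4K/dt^4 = 3*e^(t)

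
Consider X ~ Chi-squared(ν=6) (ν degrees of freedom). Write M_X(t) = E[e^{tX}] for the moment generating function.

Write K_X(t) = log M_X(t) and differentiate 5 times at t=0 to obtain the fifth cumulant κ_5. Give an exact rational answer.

κ_5 = D^5[K](0) = 2304

M_X(t) = (1 - 2*t)^(-3)
K_X(t) = log M_X(t) = -3*log(1 - 2*t)
D^5[K](t) = -2304/(32*t^5 - 80*t^4 + 80*t^3 - 40*t^2 + 10*t - 1)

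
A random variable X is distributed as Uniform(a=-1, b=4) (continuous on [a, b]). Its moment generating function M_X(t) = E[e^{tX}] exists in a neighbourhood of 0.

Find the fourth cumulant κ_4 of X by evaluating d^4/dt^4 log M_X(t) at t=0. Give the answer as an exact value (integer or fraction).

M_X(t) = (e^(4*t) - e^(-t))/(5*t)
K_X(t) = log M_X(t) = -log(t) + log(e^(4*t) - e^(-t)) - log(5)
K′(t) = (4*t*e^(5*t) + t - e^(5*t) + 1)/(t*e^(5*t) - t)
K′′(t) = (-25*t^2*e^(5*t) + e^(10*t) - 2*e^(5*t) + 1)/(t^2*e^(10*t) - 2*t^2*e^(5*t) + t^2)
K′′′(t) = (125*t^3*e^(10*t) + 125*t^3*e^(5*t) - 2*e^(15*t) + 6*e^(10*t) - 6*e^(5*t) + 2)/(t^3*e^(15*t) - 3*t^3*e^(10*t) + 3*t^3*e^(5*t) - t^3)

κ_4 = K′′′′(0) = -125/24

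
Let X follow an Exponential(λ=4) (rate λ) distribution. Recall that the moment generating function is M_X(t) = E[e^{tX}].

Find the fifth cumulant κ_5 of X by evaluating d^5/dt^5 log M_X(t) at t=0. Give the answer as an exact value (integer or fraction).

M_X(t) = 4/(4 - t)
K_X(t) = log M_X(t) = -log(4 - t) + 2*log(2)
D^5[K](t) = -24/(t^5 - 20*t^4 + 160*t^3 - 640*t^2 + 1280*t - 1024)

κ_5 = D^5[K](0) = 3/128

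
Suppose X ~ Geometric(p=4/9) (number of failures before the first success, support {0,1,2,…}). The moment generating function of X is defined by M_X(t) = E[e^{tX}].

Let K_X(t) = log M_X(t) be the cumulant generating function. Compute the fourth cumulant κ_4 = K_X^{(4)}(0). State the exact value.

κ_4 = K′′′′(0) = 6435/128

M_X(t) = 4/(9*(1 - 5*e^(t)/9))
K_X(t) = log M_X(t) = -log(1 - 5*e^(t)/9) - 2*log(3) + 2*log(2)
K′(t) = -5*e^(t)/(5*e^(t) - 9)
K′′(t) = 45*e^(t)/(25*e^(2*t) - 90*e^(t) + 81)
K′′′(t) = (-225*e^(2*t) - 405*e^(t))/(125*e^(3*t) - 675*e^(2*t) + 1215*e^(t) - 729)
K′′′′(t) = (1125*e^(3*t) + 8100*e^(2*t) + 3645*e^(t))/(625*e^(4*t) - 4500*e^(3*t) + 12150*e^(2*t) - 14580*e^(t) + 6561)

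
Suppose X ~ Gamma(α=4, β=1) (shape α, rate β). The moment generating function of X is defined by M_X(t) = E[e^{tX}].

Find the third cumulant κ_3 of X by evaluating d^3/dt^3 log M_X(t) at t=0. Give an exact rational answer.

M_X(t) = (1 - t)^(-4)
K_X(t) = log M_X(t) = -4*log(1 - t)
K′(t) = -4/(t - 1)
K′′(t) = 4/(t^2 - 2*t + 1)
K′′′(t) = -8/(t^3 - 3*t^2 + 3*t - 1)

κ_3 = K′′′(0) = 8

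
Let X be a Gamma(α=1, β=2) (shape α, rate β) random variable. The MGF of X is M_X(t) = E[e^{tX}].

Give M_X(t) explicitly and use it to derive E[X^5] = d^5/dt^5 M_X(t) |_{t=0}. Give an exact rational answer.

E[X^5] = M^(5)(0) = 15/4

M_X(t) = 2/(2 - t)
M^(5)(t) = 240/(t^6 - 12*t^5 + 60*t^4 - 160*t^3 + 240*t^2 - 192*t + 64)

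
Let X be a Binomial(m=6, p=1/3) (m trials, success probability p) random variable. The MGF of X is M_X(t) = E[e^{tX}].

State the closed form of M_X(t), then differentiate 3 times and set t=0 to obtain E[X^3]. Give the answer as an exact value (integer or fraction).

M_X(t) = (e^(t)/3 + 2/3)^6
D^3[M](t) = 8*e^(6*t)/27 + 500*e^(5*t)/243 + 1280*e^(4*t)/243 + 160*e^(3*t)/27 + 640*e^(2*t)/243 + 64*e^(t)/243

E[X^3] = D^3[M](0) = 148/9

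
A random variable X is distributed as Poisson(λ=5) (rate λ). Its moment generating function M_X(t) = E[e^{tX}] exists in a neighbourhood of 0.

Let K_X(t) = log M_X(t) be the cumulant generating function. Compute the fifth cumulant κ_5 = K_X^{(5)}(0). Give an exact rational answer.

M_X(t) = e^(5*e^(t) - 5)
K_X(t) = log M_X(t) = 5*e^(t) - 5
K^(5)(t) = 5*e^(t)

κ_5 = K^(5)(0) = 5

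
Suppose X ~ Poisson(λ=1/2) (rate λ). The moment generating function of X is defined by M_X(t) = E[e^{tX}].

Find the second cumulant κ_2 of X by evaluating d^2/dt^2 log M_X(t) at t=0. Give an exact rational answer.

M_X(t) = e^(e^(t)/2 - 1/2)
K_X(t) = log M_X(t) = e^(t)/2 - 1/2
D^2[K](t) = e^(t)/2

κ_2 = D^2[K](0) = 1/2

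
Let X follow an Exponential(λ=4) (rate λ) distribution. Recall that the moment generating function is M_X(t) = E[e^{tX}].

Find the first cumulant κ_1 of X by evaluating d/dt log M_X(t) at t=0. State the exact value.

M_X(t) = 4/(4 - t)
K_X(t) = log M_X(t) = -log(4 - t) + 2*log(2)
dK/dt = -1/(t - 4)

κ_1 = dK/dt |_{t=0} = 1/4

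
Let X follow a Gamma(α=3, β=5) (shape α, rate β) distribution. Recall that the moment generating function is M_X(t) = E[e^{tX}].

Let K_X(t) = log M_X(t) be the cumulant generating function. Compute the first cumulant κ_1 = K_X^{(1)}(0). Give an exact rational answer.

M_X(t) = 125/(5 - t)^3
K_X(t) = log M_X(t) = -3*log(5 - t) + 3*log(5)
dK/dt = -3/(t - 5)

κ_1 = dK/dt |_{t=0} = 3/5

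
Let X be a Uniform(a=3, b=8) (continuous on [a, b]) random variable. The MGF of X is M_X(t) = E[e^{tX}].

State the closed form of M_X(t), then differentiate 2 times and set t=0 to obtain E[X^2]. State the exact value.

M_X(t) = (e^(8*t) - e^(3*t))/(5*t)
D^2[M](t) = (64*t^2*e^(8*t) - 9*t^2*e^(3*t) - 16*t*e^(8*t) + 6*t*e^(3*t) + 2*e^(8*t) - 2*e^(3*t))/(5*t^3)

E[X^2] = D^2[M](0) = 97/3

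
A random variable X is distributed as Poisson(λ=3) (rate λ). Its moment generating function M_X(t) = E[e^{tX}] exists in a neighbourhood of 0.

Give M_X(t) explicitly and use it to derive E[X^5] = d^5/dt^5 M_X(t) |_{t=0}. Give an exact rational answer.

E[X^5] = d^5M/dt^5 |_{t=0} = 1866

M_X(t) = e^(3*e^(t) - 3)
dM/dt = 3*e^(-3)*e^(t)*e^(3*e^(t))
d^2M/dt^2 = (9*e^(2*t)*e^(3*e^(t)) + 3*e^(t)*e^(3*e^(t)))*e^(-3)
d^3M/dt^3 = (27*e^(3*t)*e^(3*e^(t)) + 27*e^(2*t)*e^(3*e^(t)) + 3*e^(t)*e^(3*e^(t)))*e^(-3)
d^4M/dt^4 = (81*e^(4*t)*e^(3*e^(t)) + 162*e^(3*t)*e^(3*e^(t)) + 63*e^(2*t)*e^(3*e^(t)) + 3*e^(t)*e^(3*e^(t)))*e^(-3)
d^5M/dt^5 = (243*e^(5*t)*e^(3*e^(t)) + 810*e^(4*t)*e^(3*e^(t)) + 675*e^(3*t)*e^(3*e^(t)) + 135*e^(2*t)*e^(3*e^(t)) + 3*e^(t)*e^(3*e^(t)))*e^(-3)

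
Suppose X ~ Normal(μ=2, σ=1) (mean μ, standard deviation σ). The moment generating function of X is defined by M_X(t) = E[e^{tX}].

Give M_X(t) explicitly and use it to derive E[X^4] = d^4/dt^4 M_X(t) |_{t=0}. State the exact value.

M_X(t) = e^(t^2/2 + 2*t)
M′(t) = t*e^(2*t)*e^(t^2/2) + 2*e^(2*t)*e^(t^2/2)
M′′(t) = t^2*e^(2*t)*e^(t^2/2) + 4*t*e^(2*t)*e^(t^2/2) + 5*e^(2*t)*e^(t^2/2)
M′′′(t) = t^3*e^(2*t)*e^(t^2/2) + 6*t^2*e^(2*t)*e^(t^2/2) + 15*t*e^(2*t)*e^(t^2/2) + 14*e^(2*t)*e^(t^2/2)
M′′′′(t) = t^4*e^(2*t)*e^(t^2/2) + 8*t^3*e^(2*t)*e^(t^2/2) + 30*t^2*e^(2*t)*e^(t^2/2) + 56*t*e^(2*t)*e^(t^2/2) + 43*e^(2*t)*e^(t^2/2)

E[X^4] = M′′′′(0) = 43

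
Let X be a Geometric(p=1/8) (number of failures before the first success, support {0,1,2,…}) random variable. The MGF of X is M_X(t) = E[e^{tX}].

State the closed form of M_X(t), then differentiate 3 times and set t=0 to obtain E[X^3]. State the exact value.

M_X(t) = 1/(8*(1 - 7*e^(t)/8))
dM/dt = 7*e^(t)/(49*e^(2*t) - 112*e^(t) + 64)
d^2M/dt^2 = (-49*e^(2*t) - 56*e^(t))/(343*e^(3*t) - 1176*e^(2*t) + 1344*e^(t) - 512)
d^3M/dt^3 = (343*e^(3*t) + 1568*e^(2*t) + 448*e^(t))/(2401*e^(4*t) - 10976*e^(3*t) + 18816*e^(2*t) - 14336*e^(t) + 4096)

E[X^3] = d^3M/dt^3 |_{t=0} = 2359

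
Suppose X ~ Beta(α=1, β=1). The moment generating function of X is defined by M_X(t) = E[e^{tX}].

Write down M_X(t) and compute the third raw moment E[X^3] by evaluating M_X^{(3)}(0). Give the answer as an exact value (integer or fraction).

M_X(t) = ₁F₁(1; 2; t)
M′(t) = ₁F₁(2; 3; t)/2
M′′(t) = ₁F₁(3; 4; t)/3
M′′′(t) = ₁F₁(4; 5; t)/4

E[X^3] = M′′′(0) = 1/4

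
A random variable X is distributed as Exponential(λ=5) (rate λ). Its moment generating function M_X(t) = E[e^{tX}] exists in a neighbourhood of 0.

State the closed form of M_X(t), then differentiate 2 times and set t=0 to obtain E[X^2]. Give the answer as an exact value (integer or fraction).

E[X^2] = M^(2)(0) = 2/25

M_X(t) = 5/(5 - t)
M^(2)(t) = -10/(t^3 - 15*t^2 + 75*t - 125)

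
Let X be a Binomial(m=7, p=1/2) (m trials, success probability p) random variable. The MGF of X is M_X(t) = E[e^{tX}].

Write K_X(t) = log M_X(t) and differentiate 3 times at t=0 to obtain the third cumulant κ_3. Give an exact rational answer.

κ_3 = d^3K/dt^3 |_{t=0} = 0

M_X(t) = (e^(t)/2 + 1/2)^7
K_X(t) = log M_X(t) = 7*log(e^(t)/2 + 1/2)
dK/dt = 7*e^(t)/(e^(t) + 1)
d^2K/dt^2 = 7*e^(t)/(e^(2*t) + 2*e^(t) + 1)
d^3K/dt^3 = (-7*e^(2*t) + 7*e^(t))/(e^(3*t) + 3*e^(2*t) + 3*e^(t) + 1)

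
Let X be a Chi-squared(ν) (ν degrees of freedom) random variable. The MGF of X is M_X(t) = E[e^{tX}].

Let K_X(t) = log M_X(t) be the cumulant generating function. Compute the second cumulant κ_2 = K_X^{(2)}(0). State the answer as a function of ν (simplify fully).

M_X(t) = (1 - 2*t)^(-ν/2)
K_X(t) = log M_X(t) = -ν*log(1 - 2*t)/2
K′(t) = -ν/(2*t - 1)
K′′(t) = 2*ν/(4*t^2 - 4*t + 1)

κ_2 = K′′(0) = 2*ν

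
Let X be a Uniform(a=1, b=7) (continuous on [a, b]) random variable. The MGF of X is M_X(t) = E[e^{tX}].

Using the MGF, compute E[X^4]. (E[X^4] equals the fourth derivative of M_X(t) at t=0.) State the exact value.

E[X^4] = M′′′′(0) = 2801/5

M_X(t) = (e^(7*t) - e^(t))/(6*t)
M′(t) = (7*t*e^(7*t) - t*e^(t) - e^(7*t) + e^(t))/(6*t^2)
M′′(t) = (49*t^2*e^(7*t) - t^2*e^(t) - 14*t*e^(7*t) + 2*t*e^(t) + 2*e^(7*t) - 2*e^(t))/(6*t^3)
M′′′(t) = (343*t^3*e^(7*t) - t^3*e^(t) - 147*t^2*e^(7*t) + 3*t^2*e^(t) + 42*t*e^(7*t) - 6*t*e^(t) - 6*e^(7*t) + 6*e^(t))/(6*t^4)
M′′′′(t) = (2401*t^4*e^(7*t) - t^4*e^(t) - 1372*t^3*e^(7*t) + 4*t^3*e^(t) + 588*t^2*e^(7*t) - 12*t^2*e^(t) - 168*t*e^(7*t) + 24*t*e^(t) + 24*e^(7*t) - 24*e^(t))/(6*t^5)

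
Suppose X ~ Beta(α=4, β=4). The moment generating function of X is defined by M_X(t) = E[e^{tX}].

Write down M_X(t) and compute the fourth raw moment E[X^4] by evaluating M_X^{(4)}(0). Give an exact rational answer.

M_X(t) = ₁F₁(4; 8; t)
D^4[M](t) = 7*₁F₁(8; 12; t)/66

E[X^4] = D^4[M](0) = 7/66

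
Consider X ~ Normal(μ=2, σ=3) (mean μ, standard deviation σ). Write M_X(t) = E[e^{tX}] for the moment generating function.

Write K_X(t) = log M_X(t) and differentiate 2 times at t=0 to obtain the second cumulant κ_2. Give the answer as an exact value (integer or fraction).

κ_2 = d^2K/dt^2 |_{t=0} = 9

M_X(t) = e^(9*t^2/2 + 2*t)
K_X(t) = log M_X(t) = 9*t^2/2 + 2*t
dK/dt = 9*t + 2
d^2K/dt^2 = 9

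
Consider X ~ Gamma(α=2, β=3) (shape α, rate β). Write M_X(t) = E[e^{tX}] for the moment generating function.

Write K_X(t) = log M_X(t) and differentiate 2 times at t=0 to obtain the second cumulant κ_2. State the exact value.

κ_2 = d^2K/dt^2 |_{t=0} = 2/9

M_X(t) = 9/(3 - t)^2
K_X(t) = log M_X(t) = -2*log(3 - t) + 2*log(3)
dK/dt = -2/(t - 3)
d^2K/dt^2 = 2/(t^2 - 6*t + 9)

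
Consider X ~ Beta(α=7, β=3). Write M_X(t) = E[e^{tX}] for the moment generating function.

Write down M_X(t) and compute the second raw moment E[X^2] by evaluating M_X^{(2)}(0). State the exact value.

E[X^2] = M^(2)(0) = 28/55

M_X(t) = ₁F₁(7; 10; t)
M^(2)(t) = 28*₁F₁(9; 12; t)/55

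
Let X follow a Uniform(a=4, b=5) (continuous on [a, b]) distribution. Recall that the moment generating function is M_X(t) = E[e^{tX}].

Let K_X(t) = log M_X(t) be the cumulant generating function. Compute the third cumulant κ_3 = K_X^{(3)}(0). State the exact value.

M_X(t) = (e^(5*t) - e^(4*t))/t
K_X(t) = log M_X(t) = -log(t) + log(e^(5*t) - e^(4*t))
D^3[K](t) = (t^3*e^(2*t) + t^3*e^(t) - 2*e^(3*t) + 6*e^(2*t) - 6*e^(t) + 2)/(t^3*e^(3*t) - 3*t^3*e^(2*t) + 3*t^3*e^(t) - t^3)

κ_3 = D^3[K](0) = 0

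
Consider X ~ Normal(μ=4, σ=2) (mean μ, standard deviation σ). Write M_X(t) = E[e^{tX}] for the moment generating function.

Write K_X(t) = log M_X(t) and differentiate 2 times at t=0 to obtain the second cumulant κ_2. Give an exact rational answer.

κ_2 = K′′(0) = 4

M_X(t) = e^(2*t^2 + 4*t)
K_X(t) = log M_X(t) = 2*t^2 + 4*t
K′(t) = 4*t + 4
K′′(t) = 4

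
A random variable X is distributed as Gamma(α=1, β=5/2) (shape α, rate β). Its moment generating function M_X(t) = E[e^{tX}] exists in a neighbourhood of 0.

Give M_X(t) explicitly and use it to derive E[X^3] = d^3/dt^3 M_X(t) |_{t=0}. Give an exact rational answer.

E[X^3] = D^3[M](0) = 48/125

M_X(t) = 5/(2*(5/2 - t))
D^3[M](t) = 240/(16*t^4 - 160*t^3 + 600*t^2 - 1000*t + 625)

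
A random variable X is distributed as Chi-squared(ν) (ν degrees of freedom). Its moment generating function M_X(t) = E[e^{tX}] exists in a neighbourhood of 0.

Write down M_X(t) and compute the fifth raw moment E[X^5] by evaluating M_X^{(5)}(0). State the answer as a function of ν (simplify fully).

E[X^5] = M′′′′′(0) = ν*(ν^4 + 20*ν^3 + 140*ν^2 + 400*ν + 384)

M_X(t) = (1 - 2*t)^(-ν/2)
M′(t) = -ν/(2*t*(1 - 2*t)^(ν/2) - (1 - 2*t)^(ν/2))
M′′(t) = (ν^2 + 2*ν)/(4*t^2*(1 - 2*t)^(ν/2) - 4*t*(1 - 2*t)^(ν/2) + (1 - 2*t)^(ν/2))
M′′′(t) = (-ν^3 - 6*ν^2 - 8*ν)/(8*t^3*(1 - 2*t)^(ν/2) - 12*t^2*(1 - 2*t)^(ν/2) + 6*t*(1 - 2*t)^(ν/2) - (1 - 2*t)^(ν/2))
M′′′′(t) = (ν^4 + 12*ν^3 + 44*ν^2 + 48*ν)/(16*t^4*(1 - 2*t)^(ν/2) - 32*t^3*(1 - 2*t)^(ν/2) + 24*t^2*(1 - 2*t)^(ν/2) - 8*t*(1 - 2*t)^(ν/2) + (1 - 2*t)^(ν/2))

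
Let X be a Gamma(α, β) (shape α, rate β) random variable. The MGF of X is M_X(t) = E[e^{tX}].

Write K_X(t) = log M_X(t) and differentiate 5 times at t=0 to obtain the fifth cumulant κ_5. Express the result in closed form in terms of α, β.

κ_5 = D^5[K](0) = 24*α/β^5

M_X(t) = (β/(β - t))^α
K_X(t) = log M_X(t) = α*(log(β) - log(β - t))
D^5[K](t) = -24*α/(-β^5 + 5*β^4*t - 10*β^3*t^2 + 10*β^2*t^3 - 5*β*t^4 + t^5)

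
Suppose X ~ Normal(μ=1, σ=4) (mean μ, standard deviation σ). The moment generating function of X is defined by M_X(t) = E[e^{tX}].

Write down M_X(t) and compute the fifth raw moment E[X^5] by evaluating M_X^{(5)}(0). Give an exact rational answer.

E[X^5] = M′′′′′(0) = 4001

M_X(t) = e^(8*t^2 + t)
M′(t) = 16*t*e^(t)*e^(8*t^2) + e^(t)*e^(8*t^2)
M′′(t) = 256*t^2*e^(t)*e^(8*t^2) + 32*t*e^(t)*e^(8*t^2) + 17*e^(t)*e^(8*t^2)
M′′′(t) = 4096*t^3*e^(t)*e^(8*t^2) + 768*t^2*e^(t)*e^(8*t^2) + 816*t*e^(t)*e^(8*t^2) + 49*e^(t)*e^(8*t^2)
M′′′′(t) = 65536*t^4*e^(t)*e^(8*t^2) + 16384*t^3*e^(t)*e^(8*t^2) + 26112*t^2*e^(t)*e^(8*t^2) + 3136*t*e^(t)*e^(8*t^2) + 865*e^(t)*e^(8*t^2)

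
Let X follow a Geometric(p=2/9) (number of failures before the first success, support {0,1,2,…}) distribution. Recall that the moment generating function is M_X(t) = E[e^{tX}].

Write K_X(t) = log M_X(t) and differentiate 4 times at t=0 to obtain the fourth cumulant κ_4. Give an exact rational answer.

M_X(t) = 2/(9*(1 - 7*e^(t)/9))
K_X(t) = log M_X(t) = -log(1 - 7*e^(t)/9) - 2*log(3) + log(2)
D^4[K](t) = (3087*e^(3*t) + 15876*e^(2*t) + 5103*e^(t))/(2401*e^(4*t) - 12348*e^(3*t) + 23814*e^(2*t) - 20412*e^(t) + 6561)

κ_4 = D^4[K](0) = 12033/8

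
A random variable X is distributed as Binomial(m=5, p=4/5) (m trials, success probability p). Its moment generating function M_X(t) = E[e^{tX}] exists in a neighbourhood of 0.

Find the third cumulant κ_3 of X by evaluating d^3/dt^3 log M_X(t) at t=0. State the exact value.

M_X(t) = (4*e^(t)/5 + 1/5)^5
K_X(t) = log M_X(t) = 5*log(4*e^(t)/5 + 1/5)
K^(3)(t) = (-80*e^(2*t) + 20*e^(t))/(64*e^(3*t) + 48*e^(2*t) + 12*e^(t) + 1)

κ_3 = K^(3)(0) = -12/25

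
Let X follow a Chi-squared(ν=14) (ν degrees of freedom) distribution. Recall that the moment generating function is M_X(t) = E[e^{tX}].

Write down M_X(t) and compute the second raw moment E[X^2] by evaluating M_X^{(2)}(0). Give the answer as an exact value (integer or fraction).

E[X^2] = M′′(0) = 224

M_X(t) = (1 - 2*t)^(-7)
M′(t) = 14/(256*t^8 - 1024*t^7 + 1792*t^6 - 1792*t^5 + 1120*t^4 - 448*t^3 + 112*t^2 - 16*t + 1)
M′′(t) = -224/(512*t^9 - 2304*t^8 + 4608*t^7 - 5376*t^6 + 4032*t^5 - 2016*t^4 + 672*t^3 - 144*t^2 + 18*t - 1)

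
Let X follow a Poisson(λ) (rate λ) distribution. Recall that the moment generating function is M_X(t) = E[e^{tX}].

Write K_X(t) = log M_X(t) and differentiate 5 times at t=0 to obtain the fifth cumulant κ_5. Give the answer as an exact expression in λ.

κ_5 = K′′′′′(0) = λ

M_X(t) = e^(λ*(e^(t) - 1))
K_X(t) = log M_X(t) = λ*(e^(t) - 1)
K′(t) = λ*e^(t)
K′′(t) = λ*e^(t)
K′′′(t) = λ*e^(t)
K′′′′(t) = λ*e^(t)
K′′′′′(t) = λ*e^(t)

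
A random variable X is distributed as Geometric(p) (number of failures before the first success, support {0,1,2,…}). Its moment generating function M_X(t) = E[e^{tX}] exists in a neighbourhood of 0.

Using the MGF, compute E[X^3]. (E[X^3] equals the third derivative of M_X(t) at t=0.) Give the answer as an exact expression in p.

M_X(t) = p/(-(1 - p)*e^(t) + 1)
M′(t) = (-p^2*e^(t) + p*e^(t))/(p^2*e^(2*t) - 2*p*e^(2*t) + 2*p*e^(t) + e^(2*t) - 2*e^(t) + 1)

E[X^3] = M′′′(0) = -1 + 7/p - 12/p^2 + 6/p^3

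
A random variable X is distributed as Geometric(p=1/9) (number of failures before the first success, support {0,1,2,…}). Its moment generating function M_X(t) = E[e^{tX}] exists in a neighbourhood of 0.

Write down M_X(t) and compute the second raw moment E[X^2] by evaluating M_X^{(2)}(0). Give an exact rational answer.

E[X^2] = M′′(0) = 136

M_X(t) = 1/(9*(1 - 8*e^(t)/9))
M′(t) = 8*e^(t)/(64*e^(2*t) - 144*e^(t) + 81)
M′′(t) = (-64*e^(2*t) - 72*e^(t))/(512*e^(3*t) - 1728*e^(2*t) + 1944*e^(t) - 729)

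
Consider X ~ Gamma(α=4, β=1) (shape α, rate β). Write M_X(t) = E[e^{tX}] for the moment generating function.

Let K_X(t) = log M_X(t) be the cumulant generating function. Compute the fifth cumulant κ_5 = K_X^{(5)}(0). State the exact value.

κ_5 = D^5[K](0) = 96

M_X(t) = (1 - t)^(-4)
K_X(t) = log M_X(t) = -4*log(1 - t)
D^5[K](t) = -96/(t^5 - 5*t^4 + 10*t^3 - 10*t^2 + 5*t - 1)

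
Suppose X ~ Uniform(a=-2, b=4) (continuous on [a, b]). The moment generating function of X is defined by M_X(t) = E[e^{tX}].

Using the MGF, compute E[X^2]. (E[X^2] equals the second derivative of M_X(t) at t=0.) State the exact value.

M_X(t) = (e^(4*t) - e^(-2*t))/(6*t)
M^(2)(t) = (8*t^2*e^(6*t) - 2*t^2 - 4*t*e^(6*t) - 2*t + e^(6*t) - 1)*e^(-2*t)/(3*t^3)

E[X^2] = M^(2)(0) = 4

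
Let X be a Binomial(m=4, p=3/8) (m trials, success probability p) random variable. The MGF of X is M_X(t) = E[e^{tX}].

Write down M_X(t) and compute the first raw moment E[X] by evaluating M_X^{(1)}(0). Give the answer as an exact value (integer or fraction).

E[X] = dM/dt |_{t=0} = 3/2

M_X(t) = (3*e^(t)/8 + 5/8)^4
dM/dt = 81*e^(4*t)/1024 + 405*e^(3*t)/1024 + 675*e^(2*t)/1024 + 375*e^(t)/1024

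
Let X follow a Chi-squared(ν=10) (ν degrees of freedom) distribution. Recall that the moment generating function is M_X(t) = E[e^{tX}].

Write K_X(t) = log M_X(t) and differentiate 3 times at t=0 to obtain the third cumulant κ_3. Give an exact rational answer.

M_X(t) = (1 - 2*t)^(-5)
K_X(t) = log M_X(t) = -5*log(1 - 2*t)
K^(3)(t) = -80/(8*t^3 - 12*t^2 + 6*t - 1)

κ_3 = K^(3)(0) = 80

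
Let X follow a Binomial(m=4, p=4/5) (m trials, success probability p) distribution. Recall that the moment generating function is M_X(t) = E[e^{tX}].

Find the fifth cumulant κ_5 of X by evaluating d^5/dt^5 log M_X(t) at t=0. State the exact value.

κ_5 = K′′′′′(0) = 1104/3125

M_X(t) = (4*e^(t)/5 + 1/5)^4
K_X(t) = log M_X(t) = 4*log(4*e^(t)/5 + 1/5)
K′(t) = 16*e^(t)/(4*e^(t) + 1)
K′′(t) = 16*e^(t)/(16*e^(2*t) + 8*e^(t) + 1)
K′′′(t) = (-64*e^(2*t) + 16*e^(t))/(64*e^(3*t) + 48*e^(2*t) + 12*e^(t) + 1)
K′′′′(t) = (256*e^(3*t) - 256*e^(2*t) + 16*e^(t))/(256*e^(4*t) + 256*e^(3*t) + 96*e^(2*t) + 16*e^(t) + 1)
K′′′′′(t) = (-1024*e^(4*t) + 2816*e^(3*t) - 704*e^(2*t) + 16*e^(t))/(1024*e^(5*t) + 1280*e^(4*t) + 640*e^(3*t) + 160*e^(2*t) + 20*e^(t) + 1)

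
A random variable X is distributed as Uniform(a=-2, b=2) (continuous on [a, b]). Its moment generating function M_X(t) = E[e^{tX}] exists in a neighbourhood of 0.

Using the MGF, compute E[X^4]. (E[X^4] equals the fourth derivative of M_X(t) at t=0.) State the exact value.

M_X(t) = (e^(2*t) - e^(-2*t))/(4*t)
D^4[M](t) = (4*t^4*e^(4*t) - 4*t^4 - 8*t^3*e^(4*t) - 8*t^3 + 12*t^2*e^(4*t) - 12*t^2 - 12*t*e^(4*t) - 12*t + 6*e^(4*t) - 6)*e^(-2*t)/t^5

E[X^4] = D^4[M](0) = 16/5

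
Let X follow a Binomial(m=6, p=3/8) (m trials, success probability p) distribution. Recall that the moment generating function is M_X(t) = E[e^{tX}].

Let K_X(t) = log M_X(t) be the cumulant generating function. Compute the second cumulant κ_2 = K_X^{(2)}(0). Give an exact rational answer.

κ_2 = K^(2)(0) = 45/32

M_X(t) = (3*e^(t)/8 + 5/8)^6
K_X(t) = log M_X(t) = 6*log(3*e^(t)/8 + 5/8)
K^(2)(t) = 90*e^(t)/(9*e^(2*t) + 30*e^(t) + 25)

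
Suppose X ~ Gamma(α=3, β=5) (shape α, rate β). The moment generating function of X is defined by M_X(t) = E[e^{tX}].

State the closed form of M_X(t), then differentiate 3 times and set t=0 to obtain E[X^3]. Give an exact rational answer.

M_X(t) = 125/(5 - t)^3
D^3[M](t) = 7500/(t^6 - 30*t^5 + 375*t^4 - 2500*t^3 + 9375*t^2 - 18750*t + 15625)

E[X^3] = D^3[M](0) = 12/25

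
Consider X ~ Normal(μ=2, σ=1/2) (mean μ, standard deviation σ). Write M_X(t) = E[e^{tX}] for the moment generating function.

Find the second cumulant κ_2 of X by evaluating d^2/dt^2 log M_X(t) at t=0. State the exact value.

M_X(t) = e^(t^2/8 + 2*t)
K_X(t) = log M_X(t) = t^2/8 + 2*t
D^2[K](t) = 1/4

κ_2 = D^2[K](0) = 1/4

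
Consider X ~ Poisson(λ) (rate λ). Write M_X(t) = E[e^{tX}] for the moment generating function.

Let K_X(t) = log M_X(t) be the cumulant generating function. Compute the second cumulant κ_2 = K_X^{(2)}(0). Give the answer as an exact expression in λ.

κ_2 = d^2K/dt^2 |_{t=0} = λ

M_X(t) = e^(λ*(e^(t) - 1))
K_X(t) = log M_X(t) = λ*(e^(t) - 1)
dK/dt = λ*e^(t)
d^2K/dt^2 = λ*e^(t)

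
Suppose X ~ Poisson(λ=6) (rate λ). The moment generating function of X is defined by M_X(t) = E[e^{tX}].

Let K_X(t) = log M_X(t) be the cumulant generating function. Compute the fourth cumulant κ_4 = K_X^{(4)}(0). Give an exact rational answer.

M_X(t) = e^(6*e^(t) - 6)
K_X(t) = log M_X(t) = 6*e^(t) - 6
D^4[K](t) = 6*e^(t)

κ_4 = D^4[K](0) = 6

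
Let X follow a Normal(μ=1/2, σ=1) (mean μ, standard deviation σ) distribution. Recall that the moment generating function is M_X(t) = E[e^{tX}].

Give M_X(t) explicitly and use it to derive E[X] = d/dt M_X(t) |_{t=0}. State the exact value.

E[X] = M^(1)(0) = 1/2

M_X(t) = e^(t^2/2 + t/2)
M^(1)(t) = t*e^(t/2)*e^(t^2/2) + e^(t/2)*e^(t^2/2)/2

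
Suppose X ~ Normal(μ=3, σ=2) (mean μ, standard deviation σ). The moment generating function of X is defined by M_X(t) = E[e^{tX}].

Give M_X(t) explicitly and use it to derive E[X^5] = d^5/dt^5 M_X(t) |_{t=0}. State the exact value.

E[X^5] = d^5M/dt^5 |_{t=0} = 2043

M_X(t) = e^(2*t^2 + 3*t)
dM/dt = 4*t*e^(3*t)*e^(2*t^2) + 3*e^(3*t)*e^(2*t^2)
d^2M/dt^2 = 16*t^2*e^(3*t)*e^(2*t^2) + 24*t*e^(3*t)*e^(2*t^2) + 13*e^(3*t)*e^(2*t^2)
d^3M/dt^3 = 64*t^3*e^(3*t)*e^(2*t^2) + 144*t^2*e^(3*t)*e^(2*t^2) + 156*t*e^(3*t)*e^(2*t^2) + 63*e^(3*t)*e^(2*t^2)
d^4M/dt^4 = 256*t^4*e^(3*t)*e^(2*t^2) + 768*t^3*e^(3*t)*e^(2*t^2) + 1248*t^2*e^(3*t)*e^(2*t^2) + 1008*t*e^(3*t)*e^(2*t^2) + 345*e^(3*t)*e^(2*t^2)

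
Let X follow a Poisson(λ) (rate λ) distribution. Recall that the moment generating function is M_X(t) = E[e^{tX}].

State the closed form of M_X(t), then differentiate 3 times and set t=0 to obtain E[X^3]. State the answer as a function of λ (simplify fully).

E[X^3] = D^3[M](0) = λ*(λ^2 + 3*λ + 1)

M_X(t) = e^(λ*(e^(t) - 1))
D^3[M](t) = (λ^3*e^(3*t)*e^(λ*e^(t)) + 3*λ^2*e^(2*t)*e^(λ*e^(t)) + λ*e^(t)*e^(λ*e^(t)))*e^(-λ)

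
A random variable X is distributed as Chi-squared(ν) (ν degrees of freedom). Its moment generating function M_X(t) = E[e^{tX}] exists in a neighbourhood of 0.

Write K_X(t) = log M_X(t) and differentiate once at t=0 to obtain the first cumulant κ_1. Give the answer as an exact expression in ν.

κ_1 = D[K](0) = ν

M_X(t) = (1 - 2*t)^(-ν/2)
K_X(t) = log M_X(t) = -ν*log(1 - 2*t)/2
D[K](t) = -ν/(2*t - 1)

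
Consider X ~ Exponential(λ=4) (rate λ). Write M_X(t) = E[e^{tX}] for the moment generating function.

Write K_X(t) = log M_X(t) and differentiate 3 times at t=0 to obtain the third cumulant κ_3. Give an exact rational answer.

M_X(t) = 4/(4 - t)
K_X(t) = log M_X(t) = -log(4 - t) + 2*log(2)
dK/dt = -1/(t - 4)
d^2K/dt^2 = 1/(t^2 - 8*t + 16)
d^3K/dt^3 = -2/(t^3 - 12*t^2 + 48*t - 64)

κ_3 = d^3K/dt^3 |_{t=0} = 1/32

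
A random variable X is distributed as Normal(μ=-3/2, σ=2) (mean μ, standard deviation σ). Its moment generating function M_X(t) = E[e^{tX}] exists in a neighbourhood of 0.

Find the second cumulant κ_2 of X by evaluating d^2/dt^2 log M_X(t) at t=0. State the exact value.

M_X(t) = e^(2*t^2 - 3*t/2)
K_X(t) = log M_X(t) = 2*t^2 - 3*t/2
dK/dt = 4*t - 3/2
d^2K/dt^2 = 4

κ_2 = d^2K/dt^2 |_{t=0} = 4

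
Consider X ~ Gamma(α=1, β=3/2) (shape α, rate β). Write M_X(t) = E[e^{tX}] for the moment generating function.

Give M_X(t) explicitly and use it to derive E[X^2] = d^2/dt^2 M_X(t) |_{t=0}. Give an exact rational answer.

E[X^2] = M′′(0) = 8/9

M_X(t) = 3/(2*(3/2 - t))
M′(t) = 6/(4*t^2 - 12*t + 9)
M′′(t) = -24/(8*t^3 - 36*t^2 + 54*t - 27)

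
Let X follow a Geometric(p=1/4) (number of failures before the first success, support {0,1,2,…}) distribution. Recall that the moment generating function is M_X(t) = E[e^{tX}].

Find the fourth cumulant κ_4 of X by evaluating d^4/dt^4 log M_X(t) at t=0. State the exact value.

κ_4 = K^(4)(0) = 876

M_X(t) = 1/(4*(1 - 3*e^(t)/4))
K_X(t) = log M_X(t) = -log(1 - 3*e^(t)/4) - 2*log(2)
K^(4)(t) = (108*e^(3*t) + 576*e^(2*t) + 192*e^(t))/(81*e^(4*t) - 432*e^(3*t) + 864*e^(2*t) - 768*e^(t) + 256)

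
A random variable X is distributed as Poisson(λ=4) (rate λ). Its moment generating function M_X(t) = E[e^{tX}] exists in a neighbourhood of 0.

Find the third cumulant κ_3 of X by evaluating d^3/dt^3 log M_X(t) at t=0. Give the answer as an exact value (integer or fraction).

κ_3 = D^3[K](0) = 4

M_X(t) = e^(4*e^(t) - 4)
K_X(t) = log M_X(t) = 4*e^(t) - 4
D^3[K](t) = 4*e^(t)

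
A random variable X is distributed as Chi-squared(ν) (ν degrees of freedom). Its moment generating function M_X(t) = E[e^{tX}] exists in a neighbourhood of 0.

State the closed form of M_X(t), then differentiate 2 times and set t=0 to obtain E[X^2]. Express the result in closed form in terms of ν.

M_X(t) = (1 - 2*t)^(-ν/2)
D^2[M](t) = (ν^2 + 2*ν)/(4*t^2*(1 - 2*t)^(ν/2) - 4*t*(1 - 2*t)^(ν/2) + (1 - 2*t)^(ν/2))

E[X^2] = D^2[M](0) = ν*(ν + 2)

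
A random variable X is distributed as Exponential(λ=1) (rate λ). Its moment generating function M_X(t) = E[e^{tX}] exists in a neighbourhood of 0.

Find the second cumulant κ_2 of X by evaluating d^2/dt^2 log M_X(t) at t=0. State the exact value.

M_X(t) = 1/(1 - t)
K_X(t) = log M_X(t) = -log(1 - t)
D^2[K](t) = 1/(t^2 - 2*t + 1)

κ_2 = D^2[K](0) = 1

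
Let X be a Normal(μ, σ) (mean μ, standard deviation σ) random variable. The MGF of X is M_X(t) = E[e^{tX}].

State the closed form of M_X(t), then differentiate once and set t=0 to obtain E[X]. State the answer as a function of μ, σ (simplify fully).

E[X] = D[M](0) = μ

M_X(t) = e^(μ*t + σ^2*t^2/2)
D[M](t) = μ*e^(μ*t)*e^(σ^2*t^2/2) + σ^2*t*e^(μ*t)*e^(σ^2*t^2/2)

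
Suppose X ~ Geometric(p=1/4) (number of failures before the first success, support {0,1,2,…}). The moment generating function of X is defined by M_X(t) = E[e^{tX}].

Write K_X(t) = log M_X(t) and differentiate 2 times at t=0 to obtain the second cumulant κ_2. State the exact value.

M_X(t) = 1/(4*(1 - 3*e^(t)/4))
K_X(t) = log M_X(t) = -log(1 - 3*e^(t)/4) - 2*log(2)
D^2[K](t) = 12*e^(t)/(9*e^(2*t) - 24*e^(t) + 16)

κ_2 = D^2[K](0) = 12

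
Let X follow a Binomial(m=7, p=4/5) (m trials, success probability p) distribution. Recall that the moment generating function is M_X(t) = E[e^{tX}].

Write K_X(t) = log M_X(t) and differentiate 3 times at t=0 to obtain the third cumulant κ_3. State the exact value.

M_X(t) = (4*e^(t)/5 + 1/5)^7
K_X(t) = log M_X(t) = 7*log(4*e^(t)/5 + 1/5)
K^(3)(t) = (-112*e^(2*t) + 28*e^(t))/(64*e^(3*t) + 48*e^(2*t) + 12*e^(t) + 1)

κ_3 = K^(3)(0) = -84/125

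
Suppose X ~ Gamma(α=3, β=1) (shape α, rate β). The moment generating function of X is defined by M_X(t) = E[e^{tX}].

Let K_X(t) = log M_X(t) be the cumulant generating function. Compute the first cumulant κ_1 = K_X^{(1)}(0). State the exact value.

κ_1 = D[K](0) = 3

M_X(t) = (1 - t)^(-3)
K_X(t) = log M_X(t) = -3*log(1 - t)
D[K](t) = -3/(t - 1)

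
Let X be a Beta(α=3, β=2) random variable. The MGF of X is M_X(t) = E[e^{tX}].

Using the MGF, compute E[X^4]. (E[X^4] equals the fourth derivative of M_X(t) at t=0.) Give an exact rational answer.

M_X(t) = ₁F₁(3; 5; t)
M^(4)(t) = 3*₁F₁(7; 9; t)/14

E[X^4] = M^(4)(0) = 3/14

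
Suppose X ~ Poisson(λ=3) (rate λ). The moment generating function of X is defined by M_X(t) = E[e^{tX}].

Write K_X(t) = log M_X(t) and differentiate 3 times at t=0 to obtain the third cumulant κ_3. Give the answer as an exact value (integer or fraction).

κ_3 = d^3K/dt^3 |_{t=0} = 3

M_X(t) = e^(3*e^(t) - 3)
K_X(t) = log M_X(t) = 3*e^(t) - 3
dK/dt = 3*e^(t)
d^2K/dt^2 = 3*e^(t)
d^3K/dt^3 = 3*e^(t)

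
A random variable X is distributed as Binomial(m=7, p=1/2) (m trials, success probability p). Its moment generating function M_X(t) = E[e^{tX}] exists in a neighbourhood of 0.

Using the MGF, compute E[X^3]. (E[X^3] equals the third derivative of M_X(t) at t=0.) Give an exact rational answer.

E[X^3] = M′′′(0) = 245/4

M_X(t) = (e^(t)/2 + 1/2)^7
M′(t) = 7*e^(7*t)/128 + 21*e^(6*t)/64 + 105*e^(5*t)/128 + 35*e^(4*t)/32 + 105*e^(3*t)/128 + 21*e^(2*t)/64 + 7*e^(t)/128
M′′(t) = 49*e^(7*t)/128 + 63*e^(6*t)/32 + 525*e^(5*t)/128 + 35*e^(4*t)/8 + 315*e^(3*t)/128 + 21*e^(2*t)/32 + 7*e^(t)/128
M′′′(t) = 343*e^(7*t)/128 + 189*e^(6*t)/16 + 2625*e^(5*t)/128 + 35*e^(4*t)/2 + 945*e^(3*t)/128 + 21*e^(2*t)/16 + 7*e^(t)/128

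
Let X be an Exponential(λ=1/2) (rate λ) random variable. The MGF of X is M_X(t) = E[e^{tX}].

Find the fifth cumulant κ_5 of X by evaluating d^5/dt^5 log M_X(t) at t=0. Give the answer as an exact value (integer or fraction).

M_X(t) = 1/(2*(1/2 - t))
K_X(t) = log M_X(t) = -log(1/2 - t) - log(2)
D^5[K](t) = -768/(32*t^5 - 80*t^4 + 80*t^3 - 40*t^2 + 10*t - 1)

κ_5 = D^5[K](0) = 768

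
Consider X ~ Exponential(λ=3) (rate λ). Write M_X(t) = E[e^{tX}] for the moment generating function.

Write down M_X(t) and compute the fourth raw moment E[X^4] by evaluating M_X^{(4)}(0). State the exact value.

E[X^4] = M′′′′(0) = 8/27

M_X(t) = 3/(3 - t)
M′(t) = 3/(t^2 - 6*t + 9)
M′′(t) = -6/(t^3 - 9*t^2 + 27*t - 27)
M′′′(t) = 18/(t^4 - 12*t^3 + 54*t^2 - 108*t + 81)
M′′′′(t) = -72/(t^5 - 15*t^4 + 90*t^3 - 270*t^2 + 405*t - 243)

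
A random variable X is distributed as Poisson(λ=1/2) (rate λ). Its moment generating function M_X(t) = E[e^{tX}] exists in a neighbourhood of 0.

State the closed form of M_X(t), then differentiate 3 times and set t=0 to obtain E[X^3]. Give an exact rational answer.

E[X^3] = d^3M/dt^3 |_{t=0} = 11/8

M_X(t) = e^(e^(t)/2 - 1/2)
dM/dt = e^(-1/2)*e^(t)*e^(e^(t)/2)/2
d^2M/dt^2 = (e^(2*t)*e^(e^(t)/2) + 2*e^(t)*e^(e^(t)/2))*e^(-1/2)/4
d^3M/dt^3 = (e^(3*t)*e^(e^(t)/2) + 6*e^(2*t)*e^(e^(t)/2) + 4*e^(t)*e^(e^(t)/2))*e^(-1/2)/8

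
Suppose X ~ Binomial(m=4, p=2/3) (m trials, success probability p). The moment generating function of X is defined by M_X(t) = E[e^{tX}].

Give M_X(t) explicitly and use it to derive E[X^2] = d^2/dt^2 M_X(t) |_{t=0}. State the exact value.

E[X^2] = D^2[M](0) = 8

M_X(t) = (2*e^(t)/3 + 1/3)^4
D^2[M](t) = 256*e^(4*t)/81 + 32*e^(3*t)/9 + 32*e^(2*t)/27 + 8*e^(t)/81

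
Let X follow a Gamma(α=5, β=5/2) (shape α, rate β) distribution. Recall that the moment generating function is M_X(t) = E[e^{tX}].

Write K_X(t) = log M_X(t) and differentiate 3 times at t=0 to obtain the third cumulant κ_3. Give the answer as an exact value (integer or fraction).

κ_3 = d^3K/dt^3 |_{t=0} = 16/25

M_X(t) = 3125/(32*(5/2 - t)^5)
K_X(t) = log M_X(t) = -5*log(5/2 - t) - 5*log(2) + 5*log(5)
dK/dt = -10/(2*t - 5)
d^2K/dt^2 = 20/(4*t^2 - 20*t + 25)
d^3K/dt^3 = -80/(8*t^3 - 60*t^2 + 150*t - 125)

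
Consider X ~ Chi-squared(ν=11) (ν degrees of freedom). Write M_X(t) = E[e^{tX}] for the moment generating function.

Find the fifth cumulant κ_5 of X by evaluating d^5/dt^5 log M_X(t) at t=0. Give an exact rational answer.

M_X(t) = (1 - 2*t)^(-11/2)
K_X(t) = log M_X(t) = -11*log(1 - 2*t)/2
dK/dt = -11/(2*t - 1)
d^2K/dt^2 = 22/(4*t^2 - 4*t + 1)
d^3K/dt^3 = -88/(8*t^3 - 12*t^2 + 6*t - 1)
d^4K/dt^4 = 528/(16*t^4 - 32*t^3 + 24*t^2 - 8*t + 1)
d^5K/dt^5 = -4224/(32*t^5 - 80*t^4 + 80*t^3 - 40*t^2 + 10*t - 1)

κ_5 = d^5K/dt^5 |_{t=0} = 4224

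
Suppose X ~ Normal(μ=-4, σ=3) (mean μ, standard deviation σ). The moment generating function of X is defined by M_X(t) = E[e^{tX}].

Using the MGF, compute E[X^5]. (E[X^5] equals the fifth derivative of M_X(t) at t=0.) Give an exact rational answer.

M_X(t) = e^(9*t^2/2 - 4*t)
M^(5)(t) = (59049*t^5*e^(9*t^2/2) - 131220*t^4*e^(9*t^2/2) + 182250*t^3*e^(9*t^2/2) - 139320*t^2*e^(9*t^2/2) + 61335*t*e^(9*t^2/2) - 11644*e^(9*t^2/2))*e^(-4*t)

E[X^5] = M^(5)(0) = -11644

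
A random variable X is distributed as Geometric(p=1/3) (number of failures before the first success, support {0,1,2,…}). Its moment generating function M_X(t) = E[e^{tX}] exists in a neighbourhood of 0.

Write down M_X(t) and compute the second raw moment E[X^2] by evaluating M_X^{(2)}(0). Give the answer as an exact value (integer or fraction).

E[X^2] = M^(2)(0) = 10

M_X(t) = 1/(3*(1 - 2*e^(t)/3))
M^(2)(t) = (-4*e^(2*t) - 6*e^(t))/(8*e^(3*t) - 36*e^(2*t) + 54*e^(t) - 27)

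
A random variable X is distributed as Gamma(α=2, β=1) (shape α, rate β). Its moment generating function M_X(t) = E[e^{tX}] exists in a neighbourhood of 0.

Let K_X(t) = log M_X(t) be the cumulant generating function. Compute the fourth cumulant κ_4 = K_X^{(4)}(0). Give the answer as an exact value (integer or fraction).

M_X(t) = (1 - t)^(-2)
K_X(t) = log M_X(t) = -2*log(1 - t)
K^(4)(t) = 12/(t^4 - 4*t^3 + 6*t^2 - 4*t + 1)

κ_4 = K^(4)(0) = 12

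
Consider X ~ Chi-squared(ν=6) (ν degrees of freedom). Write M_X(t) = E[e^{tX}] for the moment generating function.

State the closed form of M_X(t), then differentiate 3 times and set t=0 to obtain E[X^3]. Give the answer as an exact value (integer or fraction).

E[X^3] = d^3M/dt^3 |_{t=0} = 480

M_X(t) = (1 - 2*t)^(-3)
dM/dt = 6/(16*t^4 - 32*t^3 + 24*t^2 - 8*t + 1)
d^2M/dt^2 = -48/(32*t^5 - 80*t^4 + 80*t^3 - 40*t^2 + 10*t - 1)
d^3M/dt^3 = 480/(64*t^6 - 192*t^5 + 240*t^4 - 160*t^3 + 60*t^2 - 12*t + 1)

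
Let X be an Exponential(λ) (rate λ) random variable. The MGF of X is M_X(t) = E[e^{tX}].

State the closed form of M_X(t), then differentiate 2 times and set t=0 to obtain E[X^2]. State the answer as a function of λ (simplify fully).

E[X^2] = M′′(0) = 2/λ^2

M_X(t) = λ/(λ - t)
M′(t) = λ/(λ^2 - 2*λ*t + t^2)
M′′(t) = -2*λ/(-λ^3 + 3*λ^2*t - 3*λ*t^2 + t^3)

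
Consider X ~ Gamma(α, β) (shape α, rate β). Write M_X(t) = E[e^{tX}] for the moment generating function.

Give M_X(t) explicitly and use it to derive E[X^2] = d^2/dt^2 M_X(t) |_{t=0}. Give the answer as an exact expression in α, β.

M_X(t) = (β/(β - t))^α
M^(2)(t) = (α^2*β^α*(1/(β - t))^α + α*β^α*(1/(β - t))^α)/(β^2 - 2*β*t + t^2)

E[X^2] = M^(2)(0) = α*(α + 1)/β^2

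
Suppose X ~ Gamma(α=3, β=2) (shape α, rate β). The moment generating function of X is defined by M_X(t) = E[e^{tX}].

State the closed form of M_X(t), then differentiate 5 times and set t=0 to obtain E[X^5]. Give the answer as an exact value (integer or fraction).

E[X^5] = M′′′′′(0) = 315/4

M_X(t) = 8/(2 - t)^3
M′(t) = 24/(t^4 - 8*t^3 + 24*t^2 - 32*t + 16)
M′′(t) = -96/(t^5 - 10*t^4 + 40*t^3 - 80*t^2 + 80*t - 32)
M′′′(t) = 480/(t^6 - 12*t^5 + 60*t^4 - 160*t^3 + 240*t^2 - 192*t + 64)
M′′′′(t) = -2880/(t^7 - 14*t^6 + 84*t^5 - 280*t^4 + 560*t^3 - 672*t^2 + 448*t - 128)
M′′′′′(t) = 20160/(t^8 - 16*t^7 + 112*t^6 - 448*t^5 + 1120*t^4 - 1792*t^3 + 1792*t^2 - 1024*t + 256)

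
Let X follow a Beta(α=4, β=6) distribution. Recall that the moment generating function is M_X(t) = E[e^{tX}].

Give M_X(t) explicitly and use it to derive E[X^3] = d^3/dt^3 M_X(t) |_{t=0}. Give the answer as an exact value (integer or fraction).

M_X(t) = ₁F₁(4; 10; t)
dM/dt = 2*₁F₁(5; 11; t)/5
d^2M/dt^2 = 2*₁F₁(6; 12; t)/11
d^3M/dt^3 = ₁F₁(7; 13; t)/11

E[X^3] = d^3M/dt^3 |_{t=0} = 1/11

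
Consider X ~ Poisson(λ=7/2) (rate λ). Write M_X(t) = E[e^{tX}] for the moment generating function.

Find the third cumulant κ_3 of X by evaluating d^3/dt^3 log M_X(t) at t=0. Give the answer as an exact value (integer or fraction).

κ_3 = K′′′(0) = 7/2

M_X(t) = e^(7*e^(t)/2 - 7/2)
K_X(t) = log M_X(t) = 7*e^(t)/2 - 7/2
K′(t) = 7*e^(t)/2
K′′(t) = 7*e^(t)/2
K′′′(t) = 7*e^(t)/2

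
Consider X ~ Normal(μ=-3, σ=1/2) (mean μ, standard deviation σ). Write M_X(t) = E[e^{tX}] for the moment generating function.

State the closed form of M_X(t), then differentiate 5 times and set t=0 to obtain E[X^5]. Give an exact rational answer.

E[X^5] = D^5[M](0) = -5013/16

M_X(t) = e^(t^2/8 - 3*t)
D^5[M](t) = (t^5*e^(t^2/8) - 60*t^4*e^(t^2/8) + 1480*t^3*e^(t^2/8) - 18720*t^2*e^(t^2/8) + 121200*t*e^(t^2/8) - 320832*e^(t^2/8))*e^(-3*t)/1024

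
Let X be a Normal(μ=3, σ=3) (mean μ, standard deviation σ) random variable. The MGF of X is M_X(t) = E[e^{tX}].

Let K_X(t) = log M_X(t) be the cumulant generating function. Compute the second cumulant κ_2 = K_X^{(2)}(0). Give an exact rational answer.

M_X(t) = e^(9*t^2/2 + 3*t)
K_X(t) = log M_X(t) = 9*t^2/2 + 3*t
D^2[K](t) = 9

κ_2 = D^2[K](0) = 9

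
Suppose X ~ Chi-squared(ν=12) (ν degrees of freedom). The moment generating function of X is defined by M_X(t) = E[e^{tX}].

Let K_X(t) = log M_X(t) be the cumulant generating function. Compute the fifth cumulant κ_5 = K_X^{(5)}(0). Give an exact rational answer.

κ_5 = K′′′′′(0) = 4608

M_X(t) = (1 - 2*t)^(-6)
K_X(t) = log M_X(t) = -6*log(1 - 2*t)
K′(t) = -12/(2*t - 1)
K′′(t) = 24/(4*t^2 - 4*t + 1)
K′′′(t) = -96/(8*t^3 - 12*t^2 + 6*t - 1)
K′′′′(t) = 576/(16*t^4 - 32*t^3 + 24*t^2 - 8*t + 1)
K′′′′′(t) = -4608/(32*t^5 - 80*t^4 + 80*t^3 - 40*t^2 + 10*t - 1)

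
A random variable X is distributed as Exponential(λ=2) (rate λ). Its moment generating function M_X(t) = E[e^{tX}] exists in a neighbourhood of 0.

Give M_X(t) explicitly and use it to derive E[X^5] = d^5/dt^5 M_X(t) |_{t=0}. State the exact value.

E[X^5] = d^5M/dt^5 |_{t=0} = 15/4

M_X(t) = 2/(2 - t)
dM/dt = 2/(t^2 - 4*t + 4)
d^2M/dt^2 = -4/(t^3 - 6*t^2 + 12*t - 8)
d^3M/dt^3 = 12/(t^4 - 8*t^3 + 24*t^2 - 32*t + 16)
d^4M/dt^4 = -48/(t^5 - 10*t^4 + 40*t^3 - 80*t^2 + 80*t - 32)
d^5M/dt^5 = 240/(t^6 - 12*t^5 + 60*t^4 - 160*t^3 + 240*t^2 - 192*t + 64)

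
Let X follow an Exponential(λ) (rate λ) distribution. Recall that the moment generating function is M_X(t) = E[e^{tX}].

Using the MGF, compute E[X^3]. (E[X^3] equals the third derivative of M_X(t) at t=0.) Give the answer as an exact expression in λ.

E[X^3] = D^3[M](0) = 6/λ^3

M_X(t) = λ/(λ - t)
D^3[M](t) = 6*λ/(λ^4 - 4*λ^3*t + 6*λ^2*t^2 - 4*λ*t^3 + t^4)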